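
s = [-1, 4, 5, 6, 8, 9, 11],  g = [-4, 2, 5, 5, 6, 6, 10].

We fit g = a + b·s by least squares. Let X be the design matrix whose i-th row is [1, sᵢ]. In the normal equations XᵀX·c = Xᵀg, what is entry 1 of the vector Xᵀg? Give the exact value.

30

Entry 1 ↔ basis 1, so (Xᵀg)_{1} = Σᵢ gᵢ = (1)·(-4) + (1)·(2) + (1)·(5) + (1)·(5) + (1)·(6) + (1)·(6) + (1)·(10) = 30.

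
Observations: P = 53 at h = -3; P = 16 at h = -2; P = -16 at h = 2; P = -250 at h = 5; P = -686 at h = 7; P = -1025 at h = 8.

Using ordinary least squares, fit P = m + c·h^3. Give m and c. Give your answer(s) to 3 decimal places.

m = -0.225, c = -2.001

Compute the Gram sums: Σ1 = 6, Σh^3 = 953, Σh^3·h^3 = 396275.
Moment sums: ΣP = -1908, Σh^3·P = -793035.
Normal equations: [[6, 953]; [953, 396275]]·[m, c]ᵀ = [-1908, -793035]ᵀ.
Eliminating c: 396275·(row 1) − 953·(row 2) gives 1469441·m = 396275·(-1908) − 953·(-793035) = -330345, so m = -330345/1469441.
Then c = ((-793035) − 953·(-330345/1469441))/396275 = -2939886/1469441.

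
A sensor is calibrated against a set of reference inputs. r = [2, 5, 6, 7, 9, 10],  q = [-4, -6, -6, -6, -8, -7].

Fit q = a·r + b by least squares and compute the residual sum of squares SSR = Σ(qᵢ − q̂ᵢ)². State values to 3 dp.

SSR = 1.454

Compute the Gram sums: Σr·r = 295, Σr = 39, Σ1 = 6.
And Σr·q = -258, Σq = -37.
Eliminating b: 6·(row 1) − 39·(row 2) gives 249·a = 6·(-258) − 39·(-37) = -105, so a = -35/83.
Then b = ((-37) − 39·(-35/83))/6 = -853/249.
Residuals: 67/249, -116/249, -11/249, 94/249, -194/249, 160/249; SSR = 362/249.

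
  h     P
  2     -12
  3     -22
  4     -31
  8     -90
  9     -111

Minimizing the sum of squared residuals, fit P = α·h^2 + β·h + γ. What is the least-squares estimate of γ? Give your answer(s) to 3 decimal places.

γ = -1.756

Sums needed: Σh^2·h^2 = 11010, Σh^2·h = 1340, Σh^2 = 174, Σh·h = 174, Σh = 26, Σ1 = 5.
And Σh^2·P = -15493, Σh·P = -1933, ΣP = -266.
XᵀX·[α, β, γ]ᵀ = XᵀP becomes [[11010, 1340, 174]; [1340, 174, 26]; [174, 26, 5]]·[α, β, γ]ᵀ = [-15493, -1933, -266]ᵀ.
Inverting the 3×3 Gram matrix, [α, β, γ]ᵀ = [-6729/7118, -25387/7118, -6248/3559]ᵀ.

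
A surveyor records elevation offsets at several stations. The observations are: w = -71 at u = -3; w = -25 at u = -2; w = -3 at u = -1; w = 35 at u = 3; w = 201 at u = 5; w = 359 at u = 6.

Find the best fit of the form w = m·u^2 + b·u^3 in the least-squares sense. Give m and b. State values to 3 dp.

Sums needed: Σu^2·u^2 = 2100, Σu^2·u^3 = 10868, Σu^3·u^3 = 63804.
For Xᵀw: Σu^2·w = 17522, Σu^3·w = 105734.
So XᵀX·[m, b]ᵀ = Xᵀw: [[2100, 10868]; [10868, 63804]]·[m, b]ᵀ = [17522, 105734]ᵀ.
Determinant 2100·63804 − 10868² = 15874976.
m = (17522·63804 − 10868·105734)/15874976 = -74864/38161; b = (2100·105734 − 10868·17522)/15874976 = 1975769/992186.

m = -1.962, b = 1.991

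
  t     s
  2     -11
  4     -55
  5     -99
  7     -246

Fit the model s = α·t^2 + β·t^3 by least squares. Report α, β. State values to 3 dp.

From the data, Σt^2·t^2 = 3298, Σt^2·t^3 = 20988, Σt^3·t^3 = 137434.
For Aᵀs: Σt^2·s = -15453, Σt^3·s = -100361.
So AᵀA·[α, β]ᵀ = Aᵀs: [[3298, 20988]; [20988, 137434]]·[α, β]ᵀ = [-15453, -100361]ᵀ.
det = 3298·137434 − 20988² = 12761188.
α = ((-15453)·137434 − 20988·(-100361))/12761188 = -790497/580054; β = (3298·(-100361) − 20988·(-15453))/12761188 = -3331507/6380594.

α = -1.363, β = -0.522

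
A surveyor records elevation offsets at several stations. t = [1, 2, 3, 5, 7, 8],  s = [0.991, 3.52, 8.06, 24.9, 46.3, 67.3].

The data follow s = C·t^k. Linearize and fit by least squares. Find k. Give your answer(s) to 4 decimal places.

k = 2.0303

Taking logs, ln s = k·ln t + ln C, so regress ln s on ln t.
Σln t = 7.4265, Σ(ln t)² = 12.3883, Σln s = 14.5955, Σln t·ln s = 24.5547.
Equations: 12.3883·k + 7.4265·ln C = 24.5547;  7.4265·k + 6·ln C = 14.5955.
Solving (det = 19.1764): k = 2.03030, ln C = -0.08044.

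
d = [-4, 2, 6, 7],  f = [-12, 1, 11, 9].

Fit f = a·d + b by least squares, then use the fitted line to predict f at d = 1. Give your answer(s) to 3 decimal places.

The normal system MᵀM·[a, b]ᵀ = Mᵀf is [[105, 11]; [11, 4]]·[a, b]ᵀ = [179, 9]ᵀ.
Determinant 105·4 − 11² = 299.
a = (179·4 − 11·9)/299 = 617/299; b = (105·9 − 11·179)/299 = -1024/299.
At d = 1: f̂ = (617/299)·(1) + (-1024/299)·(1) = -407/299.

f̂ = -1.361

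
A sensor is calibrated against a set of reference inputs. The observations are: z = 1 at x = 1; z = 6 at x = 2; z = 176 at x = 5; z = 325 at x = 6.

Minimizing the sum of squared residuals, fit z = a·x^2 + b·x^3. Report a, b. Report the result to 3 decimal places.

Forming MᵀM = [[1938, 10934]; [10934, 62346]] and Mᵀz = [16125, 92249]ᵀ gives MᵀM·[a, b]ᵀ = Mᵀz.
Δ = 1938·62346 − 10934² = 1274192.
a = (16125·62346 − 10934·92249)/1274192 = -830329/318548; b = (1938·92249 − 10934·16125)/1274192 = 616953/318548.

a = -2.607, b = 1.937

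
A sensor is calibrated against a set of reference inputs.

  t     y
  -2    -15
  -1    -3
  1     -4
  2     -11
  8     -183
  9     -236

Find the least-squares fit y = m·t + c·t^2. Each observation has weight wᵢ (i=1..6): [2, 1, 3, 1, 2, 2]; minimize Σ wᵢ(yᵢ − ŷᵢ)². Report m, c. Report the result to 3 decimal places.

The normal equations are: 306·m + 2476·c = -7147;  2476·m + 21366·c = -61835.
(Σwᵢ·t·t = 306, Σwᵢ·t·t^2 = 2476, Σwᵢ·t^2·t^2 = 21366, Σwᵢ·t·y = -7147, Σwᵢ·t^2·y = -61835.)
det = 306·21366 − 2476² = 407420.
m = ((-7147)·21366 − 2476·(-61835))/407420 = 200329/203710; c = (306·(-61835) − 2476·(-7147))/407420 = -612769/203710.

m = 0.983, c = -3.008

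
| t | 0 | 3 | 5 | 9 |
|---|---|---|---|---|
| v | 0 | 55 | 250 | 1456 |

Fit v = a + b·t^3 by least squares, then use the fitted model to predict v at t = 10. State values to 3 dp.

The normal system MᵀM·[a, b]ᵀ = Mᵀv is [[4, 881]; [881, 547795]]·[a, b]ᵀ = [1761, 1094159]ᵀ.
Eliminating b: 547795·(row 1) − 881·(row 2) gives 1415019·a = 547795·1761 − 881·1094159 = 712916, so a = 712916/1415019.
Then b = (1094159 − 881·(712916/1415019))/547795 = 2825195/1415019.
At t = 10: v̂ = (712916/1415019)·(1) + (2825195/1415019)·(1000) = 2825907916/1415019.

v̂ = 1997.081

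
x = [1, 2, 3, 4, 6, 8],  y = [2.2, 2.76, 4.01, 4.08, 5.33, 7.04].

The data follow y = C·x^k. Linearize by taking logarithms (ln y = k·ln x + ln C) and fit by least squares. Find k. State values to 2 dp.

Taking logs, ln y = k·ln x + ln C, so regress ln y on ln x.
Sums: Σln x = 7.0493, Σ(ln x)² = 11.1437, Σln y = 8.2235, Σln x·ln y = 11.2352.
Normal system: [[11.1437, 7.0493]; [7.0493, 6]]·[k, ln C]ᵀ = [11.2352, 8.2235]ᵀ.
Solving (det = 17.1702): k = 0.54988, ln C = 0.72455.

k = 0.55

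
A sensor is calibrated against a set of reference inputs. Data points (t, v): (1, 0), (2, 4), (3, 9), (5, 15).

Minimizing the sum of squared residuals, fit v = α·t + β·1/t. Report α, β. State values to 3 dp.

Setting ∂/∂α … = 0 gives: 39·α + 4·β = 110;  4·α + (1261/900)·β = 8.
(Σt·t = 39, Σt·1/t = 4, Σ1/t·1/t = 1261/900, Σt·v = 110, Σ1/t·v = 8.)
det = 39·(1261/900) − 4² = 11593/300.
α = (110·(1261/900) − 4·8)/(11593/300) = 109910/34779; β = (39·8 − 4·110)/(11593/300) = -38400/11593.

α = 3.160, β = -3.312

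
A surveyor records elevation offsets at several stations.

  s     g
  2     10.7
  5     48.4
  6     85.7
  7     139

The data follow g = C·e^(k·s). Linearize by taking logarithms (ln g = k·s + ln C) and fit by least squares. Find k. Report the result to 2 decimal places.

k = 0.51

With ln gᵢ as the transformed response and sᵢ as the regressor:
AᵀA = [[114.0000, 20.0000]; [20.0000, 4]], rhs = [85.3844, 15.6351]ᵀ  (here Σs = 20.0000, Σ(s)² = 114.0000, Σln g = 15.6351, Σs·ln g = 85.3844).
Slope k = (n·Σs·ln g − Σs·Σln g)/(n·Σ(s)² − (Σs)²) = (4·85.3844 − 20.0000·15.6351)/56.0000 = 0.51493; ln C = (Σln g − k·Σs)/n = 1.33410.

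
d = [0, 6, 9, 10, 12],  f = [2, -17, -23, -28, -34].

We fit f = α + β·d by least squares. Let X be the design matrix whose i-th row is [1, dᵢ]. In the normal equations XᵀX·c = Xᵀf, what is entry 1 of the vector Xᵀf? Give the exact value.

-100

Entry 1 ↔ basis 1, so (Xᵀf)_{1} = Σᵢ fᵢ = (1)·(2) + (1)·(-17) + (1)·(-23) + (1)·(-28) + (1)·(-34) = -100.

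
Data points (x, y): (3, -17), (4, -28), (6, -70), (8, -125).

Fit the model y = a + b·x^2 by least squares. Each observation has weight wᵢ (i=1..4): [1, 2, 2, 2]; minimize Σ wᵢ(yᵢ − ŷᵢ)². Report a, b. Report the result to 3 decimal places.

a = 2.593, b = -1.996

Normal-equation sums: Σwᵢ·1 = 7, Σwᵢ·x^2 = 241, Σwᵢ·x^2·x^2 = 11377.
Right-hand side: Σwᵢ·y = -463, Σwᵢ·x^2·y = -22089.
AᵀWA·[a, b]ᵀ = AᵀWy becomes [[7, 241]; [241, 11377]]·[a, b]ᵀ = [-463, -22089]ᵀ.
Δ = 7·11377 − 241² = 21558.
a = ((-463)·11377 − 241·(-22089))/21558 = 27949/10779; b = (7·(-22089) − 241·(-463))/21558 = -21520/10779.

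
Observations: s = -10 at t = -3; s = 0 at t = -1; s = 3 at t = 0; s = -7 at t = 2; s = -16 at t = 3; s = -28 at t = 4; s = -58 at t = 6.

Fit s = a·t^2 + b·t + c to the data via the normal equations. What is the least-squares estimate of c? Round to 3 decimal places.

c = 1.023

Entries of AᵀA: Σt^2·t^2 = 1731, Σt^2·t = 287, Σt^2 = 75, Σt·t = 75, Σt = 11, Σ1 = 7.
For Aᵀs: Σt^2·s = -2798, Σt·s = -492, Σs = -116.
AᵀA·[a, b, c]ᵀ = Aᵀs becomes [[1731, 287, 75]; [287, 75, 11]; [75, 11, 7]]·[a, b, c]ᵀ = [-2798, -492, -116]ᵀ.
Solving the 3×3 system (Gaussian elimination) gives a = -32697/21802, b = -10586/10901, c = 22305/21802.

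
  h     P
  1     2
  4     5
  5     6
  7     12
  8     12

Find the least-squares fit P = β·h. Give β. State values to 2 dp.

β = 1.50

Setting ∂/∂β … = 0 gives: 155·β = 232.
Hence β = 232 / 155 ≈ 1.49677.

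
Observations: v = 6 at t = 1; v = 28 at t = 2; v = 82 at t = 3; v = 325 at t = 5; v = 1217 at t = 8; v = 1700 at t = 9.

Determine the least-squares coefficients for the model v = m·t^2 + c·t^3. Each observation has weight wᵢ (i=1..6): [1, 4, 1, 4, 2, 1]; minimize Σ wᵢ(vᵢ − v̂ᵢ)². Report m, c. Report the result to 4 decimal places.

Compute the Gram sums: Σwᵢ·t^2·t^2 = 17399, Σwᵢ·t^2·t^3 = 137457, Σwᵢ·t^3·t^3 = 1119215.
Right-hand side: Σwᵢ·t^2·v = 327168, Σwᵢ·t^3·v = 2651124.
Normal equations: [[17399, 137457]; [137457, 1119215]]·[m, c]ᵀ = [327168, 2651124]ᵀ.
Determinant 17399·1119215 − 137457² = 578794936.
m = (327168·1119215 − 137457·2651124)/578794936 = 438945363/144698734; c = (17399·2651124 − 137457·327168)/578794936 = 288843675/144698734.

m = 3.0335, c = 1.9962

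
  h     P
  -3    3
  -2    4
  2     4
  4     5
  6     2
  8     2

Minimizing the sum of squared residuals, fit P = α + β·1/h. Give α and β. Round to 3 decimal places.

α = 3.327, β = 0.196

MᵀM·[α, β]ᵀ = MᵀP reads: 6·α + (5/24)·β = 20;  (5/24)·α + (413/576)·β = 5/6.
(Σ1 = 6, Σ1/h = 5/24, Σ1/h·1/h = 413/576, ΣP = 20, Σ1/h·P = 5/6.)
Eliminating β: (413/576)·(row 1) − (5/24)·(row 2) gives (2453/576)·α = (413/576)·20 − (5/24)·(5/6) = 85/6, so α = 8160/2453.
Then β = ((5/6) − (5/24)·(8160/2453))/(413/576) = 480/2453.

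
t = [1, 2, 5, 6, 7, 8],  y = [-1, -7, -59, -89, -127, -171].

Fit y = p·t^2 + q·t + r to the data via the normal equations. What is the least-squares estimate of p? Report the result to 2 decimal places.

p = -3.28

AᵀA·[p, q, r]ᵀ = Aᵀy reads: 8435·p + 1205·q + 179·r = -21875;  1205·p + 179·q + 29·r = -3101;  179·p + 29·q + 6·r = -454.
(Σt^2·t^2 = 8435, Σt^2·t = 1205, Σt^2 = 179, Σt·t = 179, Σt = 29, Σ1 = 6, Σt^2·y = -21875, Σt·y = -3101, Σy = -454.)
Inverting the 3×3 Gram matrix, [p, q, r]ᵀ = [-1924/587, 3132/587, -2155/587]ᵀ.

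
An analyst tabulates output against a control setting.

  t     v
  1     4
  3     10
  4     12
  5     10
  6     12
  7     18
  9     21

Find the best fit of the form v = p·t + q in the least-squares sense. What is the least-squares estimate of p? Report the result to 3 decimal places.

p = 2.000

From the data, Σt·t = 217, Σt = 35, Σ1 = 7.
And Σt·v = 519, Σv = 87.
AᵀA·[p, q]ᵀ = Aᵀv becomes [[217, 35]; [35, 7]]·[p, q]ᵀ = [519, 87]ᵀ.
Δ = 217·7 − 35² = 294.
p = (519·7 − 35·87)/294 = 2; q = (217·87 − 35·519)/294 = 17/7.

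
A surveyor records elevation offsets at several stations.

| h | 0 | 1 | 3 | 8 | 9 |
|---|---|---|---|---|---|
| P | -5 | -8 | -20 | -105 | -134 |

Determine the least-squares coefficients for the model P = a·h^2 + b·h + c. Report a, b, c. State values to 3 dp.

With design matrix A, AᵀA = [[10739, 1269, 155]; [1269, 155, 21]; [155, 21, 5]] and AᵀP = [-17762, -2114, -272]ᵀ.
Solving the 3×3 system (Gaussian elimination) gives a = -4749/3014, b = 97/3014, c = -8575/1507.

a = -1.576, b = 0.032, c = -5.690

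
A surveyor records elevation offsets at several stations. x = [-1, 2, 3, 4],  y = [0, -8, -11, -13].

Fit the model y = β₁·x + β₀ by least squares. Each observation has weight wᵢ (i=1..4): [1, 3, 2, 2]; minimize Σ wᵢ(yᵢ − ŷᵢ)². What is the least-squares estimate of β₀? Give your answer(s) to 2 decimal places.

β₀ = -2.76

Entries of AᵀWA: Σwᵢ·x·x = 63, Σwᵢ·x = 19, Σwᵢ·1 = 8.
For AᵀWy: Σwᵢ·x·y = -218, Σwᵢ·y = -72.
AᵀWA·[β₁, β₀]ᵀ = AᵀWy becomes [[63, 19]; [19, 8]]·[β₁, β₀]ᵀ = [-218, -72]ᵀ.
Determinant 63·8 − 19² = 143.
β₁ = ((-218)·8 − 19·(-72))/143 = -376/143; β₀ = (63·(-72) − 19·(-218))/143 = -394/143.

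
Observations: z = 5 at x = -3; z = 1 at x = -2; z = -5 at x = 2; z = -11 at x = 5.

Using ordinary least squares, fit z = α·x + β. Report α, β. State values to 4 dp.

Sums needed: Σx·x = 42, Σx = 2, Σ1 = 4.
For Aᵀz: Σx·z = -82, Σz = -10.
AᵀA·[α, β]ᵀ = Aᵀz becomes [[42, 2]; [2, 4]]·[α, β]ᵀ = [-82, -10]ᵀ.
Δ = 42·4 − 2² = 164.
α = ((-82)·4 − 2·(-10))/164 = -77/41; β = (42·(-10) − 2·(-82))/164 = -64/41.

α = -1.8780, β = -1.5610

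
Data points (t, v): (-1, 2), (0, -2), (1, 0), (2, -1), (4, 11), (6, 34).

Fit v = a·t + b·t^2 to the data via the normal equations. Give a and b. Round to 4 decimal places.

XᵀX·[a, b]ᵀ = Xᵀv reads: 58·a + 288·b = 244;  288·a + 1570·b = 1398.
det = 58·1570 − 288² = 8116.
a = (244·1570 − 288·1398)/8116 = -4886/2029; b = (58·1398 − 288·244)/8116 = 2703/2029.

a = -2.4081, b = 1.3322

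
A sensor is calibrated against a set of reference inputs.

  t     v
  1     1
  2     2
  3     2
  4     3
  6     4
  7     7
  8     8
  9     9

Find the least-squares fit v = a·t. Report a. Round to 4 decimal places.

a = 0.9269

The normal system MᵀM·[a]ᵀ = Mᵀv is [[260]]·[a]ᵀ = [241]ᵀ.
Hence a = 241 / 260 ≈ 0.926923.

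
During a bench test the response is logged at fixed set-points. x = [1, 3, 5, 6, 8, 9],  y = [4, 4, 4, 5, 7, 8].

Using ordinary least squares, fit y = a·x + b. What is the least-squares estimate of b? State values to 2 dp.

Sums needed: Σx·x = 216, Σx = 32, Σ1 = 6.
Right-hand side: Σx·y = 194, Σy = 32.
Normal equations: [[216, 32]; [32, 6]]·[a, b]ᵀ = [194, 32]ᵀ.
det = 216·6 − 32² = 272.
a = (194·6 − 32·32)/272 = 35/68; b = (216·32 − 32·194)/272 = 44/17.

b = 2.59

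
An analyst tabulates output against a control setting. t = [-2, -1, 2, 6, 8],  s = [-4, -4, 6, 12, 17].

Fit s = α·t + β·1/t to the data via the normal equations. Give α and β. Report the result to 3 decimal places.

α = 2.042, β = 1.889

Setting ∂/∂α … = 0 gives: 109·α + 5·β = 232;  5·α + (889/576)·β = 105/8.
Eliminating β: (889/576)·(row 1) − 5·(row 2) gives (82501/576)·α = (889/576)·232 − 5·(105/8) = 2632/9, so α = 168448/82501.
Then β = ((105/8) − 5·(168448/82501))/(889/576) = 155880/82501.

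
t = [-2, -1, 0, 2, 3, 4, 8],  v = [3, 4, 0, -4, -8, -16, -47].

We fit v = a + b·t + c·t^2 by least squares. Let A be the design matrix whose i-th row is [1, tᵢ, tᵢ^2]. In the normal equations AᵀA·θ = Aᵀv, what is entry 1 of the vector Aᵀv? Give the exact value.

Entry 1 ↔ basis 1, so (Aᵀv)_{1} = Σᵢ vᵢ = (1)·(3) + (1)·(4) + (1)·(0) + (1)·(-4) + (1)·(-8) + (1)·(-16) + (1)·(-47) = -68.

-68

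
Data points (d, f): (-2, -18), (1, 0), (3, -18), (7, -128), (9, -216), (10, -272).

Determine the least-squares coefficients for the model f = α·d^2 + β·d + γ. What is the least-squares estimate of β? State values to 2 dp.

β = 2.91

Forming MᵀM = [[19060, 2092, 244]; [2092, 244, 28]; [244, 28, 6]] and Mᵀf = [-51202, -5578, -652]ᵀ gives MᵀM·[α, β, γ]ᵀ = Mᵀf.
Solving the 3×3 system (Gaussian elimination) gives α = -529/176, β = 233/80, γ = -3/110.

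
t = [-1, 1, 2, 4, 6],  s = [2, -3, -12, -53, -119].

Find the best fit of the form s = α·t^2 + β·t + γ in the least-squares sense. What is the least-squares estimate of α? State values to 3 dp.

Setting ∂/∂α … = 0 gives: 1570·α + 288·β + 58·γ = -5181;  288·α + 58·β + 12·γ = -955;  58·α + 12·β + 5·γ = -185.
Inverting the 3×3 Gram matrix, [α, β, γ]ᵀ = [-31463/10142, -17153/10142, 15442/5071]ᵀ.

α = -3.102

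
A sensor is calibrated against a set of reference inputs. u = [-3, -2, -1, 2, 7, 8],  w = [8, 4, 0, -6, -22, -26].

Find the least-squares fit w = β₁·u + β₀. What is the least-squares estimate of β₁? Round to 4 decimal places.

β₁ = -2.9684

MᵀM·[β₁, β₀]ᵀ = Mᵀw reads: 131·β₁ + 11·β₀ = -406;  11·β₁ + 6·β₀ = -42.
Δ = 131·6 − 11² = 665.
β₁ = ((-406)·6 − 11·(-42))/665 = -282/95; β₀ = (131·(-42) − 11·(-406))/665 = -148/95.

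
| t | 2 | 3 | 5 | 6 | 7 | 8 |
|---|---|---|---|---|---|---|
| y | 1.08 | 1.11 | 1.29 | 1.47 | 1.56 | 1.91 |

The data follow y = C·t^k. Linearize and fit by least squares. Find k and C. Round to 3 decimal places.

Taking logs, ln y = k·ln t + ln C, so regress ln y on ln t.
XᵀX = [[15.5987, 9.2183]; [9.2183, 6]], rhs = [3.4791, 1.9130]ᵀ  (here Σln t = 9.2183, Σ(ln t)² = 15.5987, Σln y = 1.9130, Σln t·ln y = 3.4791).
Slope k = (n·Σln t·ln y − Σln t·Σln y)/(n·Σ(ln t)² − (Σln t)²) = (6·3.4791 − 9.2183·1.9130)/8.6152 = 0.37603; ln C = (Σln y − k·Σln t)/n = -0.25889, so C = exp(-0.25889) = 0.77191.

k = 0.376, C = 0.772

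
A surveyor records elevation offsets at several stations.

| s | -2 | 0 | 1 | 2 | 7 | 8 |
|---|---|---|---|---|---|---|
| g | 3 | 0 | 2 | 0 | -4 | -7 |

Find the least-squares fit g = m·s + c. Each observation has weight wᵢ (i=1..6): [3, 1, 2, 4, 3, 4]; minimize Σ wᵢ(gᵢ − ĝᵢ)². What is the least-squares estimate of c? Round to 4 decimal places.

Compute the Gram sums: Σwᵢ·s·s = 433, Σwᵢ·s = 57, Σwᵢ·1 = 17.
Right-hand side: Σwᵢ·s·g = -322, Σwᵢ·g = -27.
Eliminating c: 17·(row 1) − 57·(row 2) gives 4112·m = 17·(-322) − 57·(-27) = -3935, so m = -3935/4112.
Then c = ((-27) − 57·(-3935/4112))/17 = 6663/4112.

c = 1.6204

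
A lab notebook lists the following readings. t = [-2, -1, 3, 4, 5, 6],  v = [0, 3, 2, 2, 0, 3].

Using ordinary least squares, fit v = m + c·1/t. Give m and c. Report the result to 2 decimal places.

From the data, Σ1 = 6, Σ1/t = -11/20, Σ1/t·1/t = 5369/3600.
For Aᵀv: Σv = 10, Σ1/t·v = -4/3.
So AᵀA·[m, c]ᵀ = Aᵀv: [[6, -11/20]; [-11/20, 5369/3600]]·[m, c]ᵀ = [10, -4/3]ᵀ.
Eliminating c: (5369/3600)·(row 1) − (-11/20)·(row 2) gives (415/48)·m = (5369/3600)·10 − (-11/20)·(-4/3) = 1021/72, so m = 2042/1245.
Then c = ((-4/3) − (-11/20)·(2042/1245))/(5369/3600) = -24/83.

m = 1.64, c = -0.29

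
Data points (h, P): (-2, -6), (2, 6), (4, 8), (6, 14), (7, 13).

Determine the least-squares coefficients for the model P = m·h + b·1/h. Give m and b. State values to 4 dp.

m = 1.9275, b = 4.1805

Sums needed: Σh·h = 109, Σh·1/h = 5, Σ1/h·1/h = 4309/7056.
Moment sums: Σh·P = 231, Σ1/h·P = 256/21.
Normal equations: [[109, 5]; [5, 4309/7056]]·[m, b]ᵀ = [231, 256/21]ᵀ.
Eliminating b: (4309/7056)·(row 1) − 5·(row 2) gives (293281/7056)·m = (4309/7056)·231 − 5·(256/21) = 8973/112, so m = 565299/293281.
Then b = ((256/21) − 5·(565299/293281))/(4309/7056) = 1226064/293281.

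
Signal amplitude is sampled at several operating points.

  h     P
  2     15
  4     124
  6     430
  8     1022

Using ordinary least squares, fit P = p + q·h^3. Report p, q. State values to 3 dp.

Compute the Gram sums: Σ1 = 4, Σh^3 = 800, Σh^3·h^3 = 312960.
And ΣP = 1591, Σh^3·P = 624200.
So MᵀM·[p, q]ᵀ = MᵀP: [[4, 800]; [800, 312960]]·[p, q]ᵀ = [1591, 624200]ᵀ.
Eliminating q: 312960·(row 1) − 800·(row 2) gives 611840·p = 312960·1591 − 800·624200 = -1440640, so p = -2251/956.
Then q = (624200 − 800·(-2251/956))/312960 = 3825/1912.

p = -2.355, q = 2.001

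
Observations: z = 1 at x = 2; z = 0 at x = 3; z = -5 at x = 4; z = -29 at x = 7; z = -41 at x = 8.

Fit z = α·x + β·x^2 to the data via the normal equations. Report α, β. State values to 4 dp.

The normal equations are: 142·α + 954·β = -549;  954·α + 6850·β = -4121.
(Σx·x = 142, Σx·x^2 = 954, Σx^2·x^2 = 6850, Σx·z = -549, Σx^2·z = -4121.)
Eliminating β: 6850·(row 1) − 954·(row 2) gives 62584·α = 6850·(-549) − 954·(-4121) = 170784, so α = 21348/7823.
Then β = ((-4121) − 954·(21348/7823))/6850 = -15359/15646.

α = 2.7289, β = -0.9817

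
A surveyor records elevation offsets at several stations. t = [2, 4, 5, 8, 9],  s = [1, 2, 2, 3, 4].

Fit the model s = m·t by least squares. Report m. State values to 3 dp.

m = 0.421

The normal system MᵀM·[m]ᵀ = Mᵀs is [[190]]·[m]ᵀ = [80]ᵀ.
Hence m = 80 / 190 ≈ 0.421053.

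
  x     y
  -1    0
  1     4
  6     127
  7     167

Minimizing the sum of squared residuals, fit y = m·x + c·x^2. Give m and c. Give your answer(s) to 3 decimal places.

MᵀM·[m, c]ᵀ = Mᵀy reads: 87·m + 559·c = 1935;  559·m + 3699·c = 12759.
(Σx·x = 87, Σx·x^2 = 559, Σx^2·x^2 = 3699, Σx·y = 1935, Σx^2·y = 12759.)
Eliminating c: 3699·(row 1) − 559·(row 2) gives 9332·m = 3699·1935 − 559·12759 = 25284, so m = 6321/2333.
Then c = (12759 − 559·(6321/2333))/3699 = 7092/2333.

m = 2.709, c = 3.040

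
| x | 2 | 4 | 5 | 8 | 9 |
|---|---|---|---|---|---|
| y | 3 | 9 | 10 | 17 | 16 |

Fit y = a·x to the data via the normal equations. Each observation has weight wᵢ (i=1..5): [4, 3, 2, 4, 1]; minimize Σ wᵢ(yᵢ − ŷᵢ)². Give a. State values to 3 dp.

The normal system MᵀWM·[a]ᵀ = MᵀWy is [[451]]·[a]ᵀ = [920]ᵀ.
Hence a = 920 / 451 ≈ 2.03991.

a = 2.040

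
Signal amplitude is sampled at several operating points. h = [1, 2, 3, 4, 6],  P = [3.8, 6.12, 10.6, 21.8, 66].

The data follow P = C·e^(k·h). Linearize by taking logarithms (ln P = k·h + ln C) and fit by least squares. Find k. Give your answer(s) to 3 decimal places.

With ln Pᵢ as the transformed response and hᵢ as the regressor:
XᵀX = [[66.0000, 16.0000]; [16.0000, 5]], rhs = [49.5063, 12.7790]ᵀ  (here Σh = 16.0000, Σ(h)² = 66.0000, Σln P = 12.7790, Σh·ln P = 49.5063).
Slope k = (n·Σh·ln P − Σh·Σln P)/(n·Σ(h)² − (Σh)²) = (5·49.5063 − 16.0000·12.7790)/74.0000 = 0.58199; ln C = (Σln P − k·Σh)/n = 0.69342.

k = 0.582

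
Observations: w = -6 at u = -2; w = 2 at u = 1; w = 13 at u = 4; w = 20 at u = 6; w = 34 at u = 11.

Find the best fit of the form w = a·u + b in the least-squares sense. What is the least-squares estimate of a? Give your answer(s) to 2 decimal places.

a = 3.14

The normal equations are: 178·a + 20·b = 560;  20·a + 5·b = 63.
(Σu·u = 178, Σu = 20, Σ1 = 5, Σu·w = 560, Σw = 63.)
det = 178·5 − 20² = 490.
a = (560·5 − 20·63)/490 = 22/7; b = (178·63 − 20·560)/490 = 1/35.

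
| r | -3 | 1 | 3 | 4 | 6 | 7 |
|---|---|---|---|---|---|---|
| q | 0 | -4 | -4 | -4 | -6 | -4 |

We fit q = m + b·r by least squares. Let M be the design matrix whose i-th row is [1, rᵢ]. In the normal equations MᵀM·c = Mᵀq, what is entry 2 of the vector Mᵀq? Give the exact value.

-96

Entry 2 ↔ basis r, so (Mᵀq)_{2} = Σᵢ (r)·qᵢ = (-3)·(0) + (1)·(-4) + (3)·(-4) + (4)·(-4) + (6)·(-6) + (7)·(-4) = -96.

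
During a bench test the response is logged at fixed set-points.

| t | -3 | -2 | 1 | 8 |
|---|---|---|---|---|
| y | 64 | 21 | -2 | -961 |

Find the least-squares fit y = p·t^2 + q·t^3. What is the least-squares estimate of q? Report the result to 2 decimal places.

q = -2.01

The normal equations are: 4194·p + 32494·q = -60846;  32494·p + 262938·q = -493930.
(Σt^2·t^2 = 4194, Σt^2·t^3 = 32494, Σt^3·t^3 = 262938, Σt^2·y = -60846, Σt^3·y = -493930.)
Eliminating q: 262938·(row 1) − 32494·(row 2) gives 46901936·p = 262938·(-60846) − 32494·(-493930) = 51035872, so p = 3189742/2931371.
Then q = ((-493930) − 32494·(3189742/2931371))/262938 = -5900781/2931371.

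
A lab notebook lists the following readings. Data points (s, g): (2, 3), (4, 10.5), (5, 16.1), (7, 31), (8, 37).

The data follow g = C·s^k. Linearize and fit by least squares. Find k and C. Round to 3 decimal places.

Taking logs, ln g = k·ln s + ln C, so regress ln g on ln s.
XᵀX = [[13.1032, 7.7142]; [7.7142, 5]], rhs = [22.6845, 13.2737]ᵀ  (here Σln s = 7.7142, Σ(ln s)² = 13.1032, Σln g = 13.2737, Σln s·ln g = 22.6845).
Δ = 13.1032·5 − (7.7142)² = 6.0066; k = (22.6845·5 − 7.7142·13.2737)/6.0066 = 1.83561, ln C = (13.1032·13.2737 − 7.7142·22.6845)/6.0066 = -0.17732, so C = exp(-0.17732) = 0.83752.

k = 1.836, C = 0.838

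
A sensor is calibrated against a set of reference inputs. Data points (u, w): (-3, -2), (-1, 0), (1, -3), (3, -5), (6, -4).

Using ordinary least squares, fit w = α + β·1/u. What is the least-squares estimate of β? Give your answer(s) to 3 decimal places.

β = -1.871

Setting ∂/∂α … = 0 gives: 5·α + (1/6)·β = -14;  (1/6)·α + (9/4)·β = -14/3.
det = 5·(9/4) − (1/6)² = 101/9.
α = ((-14)·(9/4) − (1/6)·(-14/3))/(101/9) = -553/202; β = (5·(-14/3) − (1/6)·(-14))/(101/9) = -189/101.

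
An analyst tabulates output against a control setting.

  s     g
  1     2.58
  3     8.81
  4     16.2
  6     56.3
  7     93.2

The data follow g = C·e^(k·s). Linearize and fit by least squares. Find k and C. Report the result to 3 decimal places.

Taking logs, ln g = k·s + ln C, so regress ln g on s.
XᵀX = [[111.0000, 21.0000]; [21.0000, 5]], rhs = [74.5429, 14.4741]ᵀ  (here Σs = 21.0000, Σ(s)² = 111.0000, Σln g = 14.4741, Σs·ln g = 74.5429).
Solving (det = 114.0000): k = 0.60314, ln C = 0.36165, so C = exp(0.36165) = 1.43569.

k = 0.603, C = 1.436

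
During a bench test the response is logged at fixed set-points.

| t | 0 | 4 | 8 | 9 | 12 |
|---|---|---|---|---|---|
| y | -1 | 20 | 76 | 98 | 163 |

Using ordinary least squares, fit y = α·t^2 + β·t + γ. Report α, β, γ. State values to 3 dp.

XᵀX·[α, β, γ]ᵀ = Xᵀy reads: 31649·α + 3033·β + 305·γ = 36594;  3033·α + 305·β + 33·γ = 3526;  305·α + 33·β + 5·γ = 356.
Inverting the 3×3 Gram matrix, [α, β, γ]ᵀ = [7612/7581, 8823/5054, -23825/15162]ᵀ.

α = 1.004, β = 1.746, γ = -1.571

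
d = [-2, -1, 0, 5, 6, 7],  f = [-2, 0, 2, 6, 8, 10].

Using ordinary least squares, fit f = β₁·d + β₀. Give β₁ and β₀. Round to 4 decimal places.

AᵀA·[β₁, β₀]ᵀ = Aᵀf reads: 115·β₁ + 15·β₀ = 152;  15·β₁ + 6·β₀ = 24.
Determinant 115·6 − 15² = 465.
β₁ = (152·6 − 15·24)/465 = 184/155; β₀ = (115·24 − 15·152)/465 = 32/31.

β₁ = 1.1871, β₀ = 1.0323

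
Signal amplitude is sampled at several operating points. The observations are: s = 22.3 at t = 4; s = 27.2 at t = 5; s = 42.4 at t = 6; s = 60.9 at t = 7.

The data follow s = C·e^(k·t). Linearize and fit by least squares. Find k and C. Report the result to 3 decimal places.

k = 0.346, C = 5.282

Linearized form: ln s = k·t + ln C. From the 4 transformed points,
XᵀX = [[126.0000, 22.0000]; [22.0000, 4]], rhs = [80.1820, 14.2642]ᵀ  (here Σt = 22.0000, Σ(t)² = 126.0000, Σln s = 14.2642, Σt·ln s = 80.1820).
Slope k = (n·Σt·ln s − Σt·Σln s)/(n·Σ(t)² − (Σt)²) = (4·80.1820 − 22.0000·14.2642)/20.0000 = 0.34579; ln C = (Σln s − k·Σt)/n = 1.66422, so C = exp(1.66422) = 5.28154.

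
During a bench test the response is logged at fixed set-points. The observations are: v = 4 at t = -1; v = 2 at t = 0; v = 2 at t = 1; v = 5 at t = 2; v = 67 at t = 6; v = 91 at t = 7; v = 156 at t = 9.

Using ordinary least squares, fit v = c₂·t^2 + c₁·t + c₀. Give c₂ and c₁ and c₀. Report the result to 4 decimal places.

c₂ = 2.1019, c₁ = -1.7245, c₀ = 0.9792

Compute the Gram sums: Σt^2·t^2 = 10276, Σt^2·t = 1296, Σt^2 = 172, Σt·t = 172, Σt = 24, Σ1 = 7.
And Σt^2·v = 19533, Σt·v = 2451, Σv = 327.
Normal equations: [[10276, 1296, 172]; [1296, 172, 24]; [172, 24, 7]]·[c₂, c₁, c₀]ᵀ = [19533, 2451, 327]ᵀ.
Row-reducing yields c₂ = 53835/25612, c₁ = -44169/25612, c₀ = 330/337.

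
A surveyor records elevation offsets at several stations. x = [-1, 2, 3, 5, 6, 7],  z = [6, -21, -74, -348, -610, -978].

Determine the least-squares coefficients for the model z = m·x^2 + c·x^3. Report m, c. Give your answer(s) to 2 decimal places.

AᵀA·[m, c]ᵀ = Aᵀz reads: 4420·m + 27982·c = -79326;  27982·m + 180724·c = -512886.
det = 4420·180724 − 27982² = 15807756.
m = ((-79326)·180724 − 27982·(-512886))/15807756 = 1288669/1317313; c = (4420·(-512886) − 27982·(-79326))/15807756 = -231647/77489.

m = 0.98, c = -2.99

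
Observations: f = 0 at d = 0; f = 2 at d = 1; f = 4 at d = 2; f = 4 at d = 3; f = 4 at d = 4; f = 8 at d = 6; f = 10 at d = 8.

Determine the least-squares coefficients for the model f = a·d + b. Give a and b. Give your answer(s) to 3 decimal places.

a = 1.180, b = 0.527

The normal system MᵀM·[a, b]ᵀ = Mᵀf is [[130, 24]; [24, 7]]·[a, b]ᵀ = [166, 32]ᵀ.
Determinant 130·7 − 24² = 334.
a = (166·7 − 24·32)/334 = 197/167; b = (130·32 − 24·166)/334 = 88/167.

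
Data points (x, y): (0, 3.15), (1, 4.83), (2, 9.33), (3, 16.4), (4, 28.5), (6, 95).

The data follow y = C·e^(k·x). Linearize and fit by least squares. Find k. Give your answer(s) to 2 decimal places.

Taking logs, ln y = k·x + ln C, so regress ln y on x.
Sums: Σx = 16.0000, Σ(x)² = 66.0000, Σln y = 15.6565, Σx·ln y = 55.1560.
Normal system: [[66.0000, 16.0000]; [16.0000, 6]]·[k, ln C]ᵀ = [55.1560, 15.6565]ᵀ.
Slope k = (n·Σx·ln y − Σx·Σln y)/(n·Σ(x)² − (Σx)²) = (6·55.1560 − 16.0000·15.6565)/140.0000 = 0.57451; ln C = (Σln y − k·Σx)/n = 1.07740.

k = 0.57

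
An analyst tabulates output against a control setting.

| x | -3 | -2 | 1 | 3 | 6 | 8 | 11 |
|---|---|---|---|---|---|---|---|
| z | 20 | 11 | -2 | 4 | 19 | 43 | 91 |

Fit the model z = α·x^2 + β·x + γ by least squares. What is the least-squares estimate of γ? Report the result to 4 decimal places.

From the data, Σx^2·x^2 = 20212, Σx^2·x = 2052, Σx^2 = 244, Σx·x = 244, Σx = 24, Σ1 = 7.
Moment sums: Σx^2·z = 14705, Σx·z = 1387, Σz = 186.
AᵀA·[α, β, γ]ᵀ = Aᵀz becomes [[20212, 2052, 244]; [2052, 244, 24]; [244, 24, 7]]·[α, β, γ]ᵀ = [14705, 1387, 186]ᵀ.
Solving the 3×3 system (Gaussian elimination) gives α = 366487/363912, β = -356111/121304, γ = 139457/90978.

γ = 1.5329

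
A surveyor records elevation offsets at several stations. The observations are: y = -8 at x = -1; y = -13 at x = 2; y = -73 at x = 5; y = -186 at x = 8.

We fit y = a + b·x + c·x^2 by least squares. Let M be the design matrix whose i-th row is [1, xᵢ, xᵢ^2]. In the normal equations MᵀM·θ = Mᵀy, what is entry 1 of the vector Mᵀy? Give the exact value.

Entry 1 ↔ basis 1, so (Mᵀy)_{1} = Σᵢ yᵢ = (1)·(-8) + (1)·(-13) + (1)·(-73) + (1)·(-186) = -280.

-280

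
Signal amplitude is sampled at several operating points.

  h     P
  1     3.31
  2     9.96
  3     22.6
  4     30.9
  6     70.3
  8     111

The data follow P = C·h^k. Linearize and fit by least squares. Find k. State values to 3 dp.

k = 1.697

Let Y = ln P. Fitting Y = k·ln h + ln C by least squares:
XᵀX = [[11.1437, 7.0493]; [7.0493, 6]], rhs = [27.1878, 19.0065]ᵀ  (here Σln h = 7.0493, Σ(ln h)² = 11.1437, Σln P = 19.0065, Σln h·ln P = 27.1878).
Solving (det = 17.1702): k = 1.69743, ln C = 1.17348.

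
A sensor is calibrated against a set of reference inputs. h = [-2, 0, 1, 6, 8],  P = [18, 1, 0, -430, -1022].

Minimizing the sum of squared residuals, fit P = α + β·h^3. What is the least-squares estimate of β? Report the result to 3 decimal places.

Normal-equation sums: Σ1 = 5, Σh^3 = 721, Σh^3·h^3 = 308865.
Right-hand side: ΣP = -1433, Σh^3·P = -616288.
MᵀM·[α, β]ᵀ = MᵀP becomes [[5, 721]; [721, 308865]]·[α, β]ᵀ = [-1433, -616288]ᵀ.
Δ = 5·308865 − 721² = 1024484.
α = ((-1433)·308865 − 721·(-616288))/1024484 = 1740103/1024484; β = (5·(-616288) − 721·(-1433))/1024484 = -2048247/1024484.

β = -1.999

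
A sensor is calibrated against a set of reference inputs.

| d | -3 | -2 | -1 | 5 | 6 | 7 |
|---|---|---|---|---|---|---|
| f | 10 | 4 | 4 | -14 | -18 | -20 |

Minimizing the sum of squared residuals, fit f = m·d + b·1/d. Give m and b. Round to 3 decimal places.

Sums needed: Σd·d = 124, Σd·1/d = 6, Σ1/d·1/d = 31957/22050.
And Σd·f = -360, Σ1/d·f = -1889/105.
Normal equations: [[124, 6]; [6, 31957/22050]]·[m, b]ᵀ = [-360, -1889/105]ᵀ.
Δ = 124·(31957/22050) − 6² = 1584434/11025.
m = ((-360)·(31957/22050) − 6·(-1889/105))/(1584434/11025) = -2281095/792217; b = (124·(-1889/105) − 6·(-360))/(1584434/11025) = -390390/792217.

m = -2.879, b = -0.493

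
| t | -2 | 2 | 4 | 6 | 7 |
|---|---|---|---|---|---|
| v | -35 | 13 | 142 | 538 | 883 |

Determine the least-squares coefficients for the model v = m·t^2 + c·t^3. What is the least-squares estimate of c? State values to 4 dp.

Normal-equation sums: Σt^2·t^2 = 3985, Σt^2·t^3 = 25607, Σt^3·t^3 = 168529.
And Σt^2·v = 64819, Σt^3·v = 428549.
Normal equations: [[3985, 25607]; [25607, 168529]]·[m, c]ᵀ = [64819, 428549]ᵀ.
Δ = 3985·168529 − 25607² = 15869616.
m = (64819·168529 − 25607·428549)/15869616 = -1041104/330617; c = (3985·428549 − 25607·64819)/15869616 = 998909/330617.

c = 3.0213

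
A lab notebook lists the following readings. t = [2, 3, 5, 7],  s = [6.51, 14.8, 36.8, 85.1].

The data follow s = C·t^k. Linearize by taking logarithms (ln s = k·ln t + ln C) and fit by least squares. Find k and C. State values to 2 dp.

With ln sᵢ as the transformed response and ln tᵢ as the regressor:
Σln t = 5.3471, Σ(ln t)² = 8.0643, Σln s = 12.6173, Σln t·ln s = 18.7090.
Normal system: [[8.0643, 5.3471]; [5.3471, 4]]·[k, ln C]ᵀ = [18.7090, 12.6173]ᵀ.
Δ = 8.0643·4 − (5.3471)² = 3.6655; k = (18.7090·4 − 5.3471·12.6173)/3.6655 = 2.01061, ln C = (8.0643·12.6173 − 5.3471·18.7090)/3.6655 = 0.46659, so C = exp(0.46659) = 1.59454.

k = 2.01, C = 1.59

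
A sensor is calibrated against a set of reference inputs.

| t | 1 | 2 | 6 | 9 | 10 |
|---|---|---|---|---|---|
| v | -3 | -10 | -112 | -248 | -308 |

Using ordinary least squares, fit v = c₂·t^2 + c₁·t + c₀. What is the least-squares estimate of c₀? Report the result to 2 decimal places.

Normal-equation sums: Σt^2·t^2 = 17874, Σt^2·t = 1954, Σt^2 = 222, Σt·t = 222, Σt = 28, Σ1 = 5.
For Aᵀv: Σt^2·v = -54963, Σt·v = -6007, Σv = -681.
Inverting the 3×3 Gram matrix, [c₂, c₁, c₀]ᵀ = [-33191/10928, -5787/10928, 8847/5464]ᵀ.

c₀ = 1.62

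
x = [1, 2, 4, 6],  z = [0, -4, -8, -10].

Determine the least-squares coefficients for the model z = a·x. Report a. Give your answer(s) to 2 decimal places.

a = -1.75

Entries of MᵀM: Σx·x = 57.
For Mᵀz: Σx·z = -100.
a = (-100)/57 = -1.75439.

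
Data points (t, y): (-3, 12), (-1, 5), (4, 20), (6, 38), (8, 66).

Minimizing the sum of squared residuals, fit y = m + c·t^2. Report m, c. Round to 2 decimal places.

The normal equations are: 5·m + 126·c = 141;  126·m + 5730·c = 6025.
(Σ1 = 5, Σt^2 = 126, Σt^2·t^2 = 5730, Σy = 141, Σt^2·y = 6025.)
Eliminating c: 5730·(row 1) − 126·(row 2) gives 12774·m = 5730·141 − 126·6025 = 48780, so m = 8130/2129.
Then c = (6025 − 126·(8130/2129))/5730 = 12359/12774.

m = 3.82, c = 0.97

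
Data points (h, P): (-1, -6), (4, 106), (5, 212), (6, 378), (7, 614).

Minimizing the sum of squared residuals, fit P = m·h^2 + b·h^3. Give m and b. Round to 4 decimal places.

Entries of XᵀX: Σh^2·h^2 = 4579, Σh^2·h^3 = 28731, Σh^3·h^3 = 184027.
Moment sums: Σh^2·P = 50684, Σh^3·P = 325540.
XᵀX·[m, b]ᵀ = XᵀP becomes [[4579, 28731]; [28731, 184027]]·[m, b]ᵀ = [50684, 325540]ᵀ.
Determinant 4579·184027 − 28731² = 17189272.
m = (50684·184027 − 28731·325540)/17189272 = -3233159/2148659; b = (4579·325540 − 28731·50684)/17189272 = 4305707/2148659.

m = -1.5047, b = 2.0039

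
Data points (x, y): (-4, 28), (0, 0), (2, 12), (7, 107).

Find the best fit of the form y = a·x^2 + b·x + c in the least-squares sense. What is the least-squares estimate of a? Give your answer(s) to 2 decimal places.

AᵀA·[a, b, c]ᵀ = Aᵀy reads: 2673·a + 287·b + 69·c = 5739;  287·a + 69·b + 5·c = 661;  69·a + 5·b + 4·c = 147.
(Σx^2·x^2 = 2673, Σx^2·x = 287, Σx^2 = 69, Σx·x = 69, Σx = 5, Σ1 = 4, Σx^2·y = 5739, Σx·y = 661, Σy = 147.)
Row-reducing yields a = 52598/26371, b = 32295/26371, c = 21450/26371.

a = 1.99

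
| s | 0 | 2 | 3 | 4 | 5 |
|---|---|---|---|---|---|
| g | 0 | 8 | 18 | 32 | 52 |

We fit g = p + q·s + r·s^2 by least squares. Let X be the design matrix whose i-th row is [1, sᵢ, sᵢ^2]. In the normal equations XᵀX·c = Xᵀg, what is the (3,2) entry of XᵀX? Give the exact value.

224

Row 3 ↔ basis s^2, column 2 ↔ basis s, so (XᵀX)_{3,2} = Σᵢ (s^2)·(s) = (0)·(0) + (4)·(2) + (9)·(3) + (16)·(4) + (25)·(5) = 224.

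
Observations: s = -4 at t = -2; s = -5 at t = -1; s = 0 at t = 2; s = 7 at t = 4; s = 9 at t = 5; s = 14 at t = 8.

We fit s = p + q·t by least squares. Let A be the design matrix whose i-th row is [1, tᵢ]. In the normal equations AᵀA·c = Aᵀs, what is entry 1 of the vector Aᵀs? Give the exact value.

21

Entry 1 ↔ basis 1, so (Aᵀs)_{1} = Σᵢ sᵢ = (1)·(-4) + (1)·(-5) + (1)·(0) + (1)·(7) + (1)·(9) + (1)·(14) = 21.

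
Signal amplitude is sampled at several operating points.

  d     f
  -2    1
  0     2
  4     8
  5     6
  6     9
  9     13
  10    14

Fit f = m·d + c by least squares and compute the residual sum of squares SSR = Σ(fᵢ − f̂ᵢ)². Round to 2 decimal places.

SSR = 6.54

XᵀX·[m, c]ᵀ = Xᵀf reads: 262·m + 32·c = 371;  32·m + 7·c = 53.
Δ = 262·7 − 32² = 810.
m = (371·7 − 32·53)/810 = 901/810; c = (262·53 − 32·371)/810 = 1007/405.
Residuals: 299/405, -197/405, 431/405, -553/270, -13/81, 407/810, 158/405; SSR = 5297/810.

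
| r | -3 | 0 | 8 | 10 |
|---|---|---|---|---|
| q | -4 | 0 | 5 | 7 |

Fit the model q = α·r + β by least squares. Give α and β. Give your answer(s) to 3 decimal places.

Setting ∂/∂α … = 0 gives: 173·α + 15·β = 122;  15·α + 4·β = 8.
(Σr·r = 173, Σr = 15, Σ1 = 4, Σr·q = 122, Σq = 8.)
Eliminating β: 4·(row 1) − 15·(row 2) gives 467·α = 4·122 − 15·8 = 368, so α = 368/467.
Then β = (8 − 15·(368/467))/4 = -446/467.

α = 0.788, β = -0.955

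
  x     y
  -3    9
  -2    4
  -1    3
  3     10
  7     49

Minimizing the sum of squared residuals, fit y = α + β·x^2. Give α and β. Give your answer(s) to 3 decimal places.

α = 0.900, β = 0.979

Sums needed: Σ1 = 5, Σx^2 = 72, Σx^2·x^2 = 2580.
Moment sums: Σy = 75, Σx^2·y = 2591.
MᵀM·[α, β]ᵀ = Mᵀy becomes [[5, 72]; [72, 2580]]·[α, β]ᵀ = [75, 2591]ᵀ.
Eliminating β: 2580·(row 1) − 72·(row 2) gives 7716·α = 2580·75 − 72·2591 = 6948, so α = 579/643.
Then β = (2591 − 72·(579/643))/2580 = 7555/7716.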